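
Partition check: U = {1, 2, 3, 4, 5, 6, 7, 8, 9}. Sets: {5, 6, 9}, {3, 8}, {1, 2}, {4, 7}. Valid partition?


A partition requires: (1) non-empty parts, (2) pairwise disjoint, (3) union = U
Parts: {5, 6, 9}, {3, 8}, {1, 2}, {4, 7}
Union of parts: {1, 2, 3, 4, 5, 6, 7, 8, 9}
U = {1, 2, 3, 4, 5, 6, 7, 8, 9}
All non-empty? True
Pairwise disjoint? True
Covers U? True

Yes, valid partition


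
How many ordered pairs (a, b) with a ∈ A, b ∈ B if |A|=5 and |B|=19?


|A × B| = |A| × |B|
= 5 × 19
= 95

|A × B| = 95


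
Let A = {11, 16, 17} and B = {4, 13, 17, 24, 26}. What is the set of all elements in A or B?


A ∪ B = all elements in A or B (or both)
A = {11, 16, 17}
B = {4, 13, 17, 24, 26}
A ∪ B = {4, 11, 13, 16, 17, 24, 26}

A ∪ B = {4, 11, 13, 16, 17, 24, 26}


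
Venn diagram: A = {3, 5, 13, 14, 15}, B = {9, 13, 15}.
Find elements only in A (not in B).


A = {3, 5, 13, 14, 15}
B = {9, 13, 15}
Region: only in A (not in B)
Elements: {3, 5, 14}

Elements only in A (not in B): {3, 5, 14}


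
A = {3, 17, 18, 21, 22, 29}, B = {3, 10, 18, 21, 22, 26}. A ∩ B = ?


A ∩ B = elements in both A and B
A = {3, 17, 18, 21, 22, 29}
B = {3, 10, 18, 21, 22, 26}
A ∩ B = {3, 18, 21, 22}

A ∩ B = {3, 18, 21, 22}


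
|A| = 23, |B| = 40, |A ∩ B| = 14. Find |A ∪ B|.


|A ∪ B| = |A| + |B| - |A ∩ B|
= 23 + 40 - 14
= 49

|A ∪ B| = 49


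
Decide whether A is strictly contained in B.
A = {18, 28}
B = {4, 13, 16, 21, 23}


A ⊂ B requires: A ⊆ B AND A ≠ B.
A ⊆ B? No
A ⊄ B, so A is not a proper subset.

No, A is not a proper subset of B


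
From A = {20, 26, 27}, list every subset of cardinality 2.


|A| = 3, so A has C(3,2) = 3 subsets of size 2.
Enumerate by choosing 2 elements from A at a time:
{20, 26}, {20, 27}, {26, 27}

2-element subsets (3 total): {20, 26}, {20, 27}, {26, 27}


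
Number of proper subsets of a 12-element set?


Total subsets = 2^n = 2^12 = 4096
Proper subsets exclude the set itself: 2^n - 1
= 4096 - 1
= 4095

Number of proper subsets = 4095


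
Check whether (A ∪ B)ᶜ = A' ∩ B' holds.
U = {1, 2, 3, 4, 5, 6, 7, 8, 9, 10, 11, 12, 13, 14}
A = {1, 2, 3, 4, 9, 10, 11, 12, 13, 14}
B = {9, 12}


LHS: A ∪ B = {1, 2, 3, 4, 9, 10, 11, 12, 13, 14}
(A ∪ B)' = U \ (A ∪ B) = {5, 6, 7, 8}
A' = {5, 6, 7, 8}, B' = {1, 2, 3, 4, 5, 6, 7, 8, 10, 11, 13, 14}
Claimed RHS: A' ∩ B' = {5, 6, 7, 8}
Identity is VALID: LHS = RHS = {5, 6, 7, 8} ✓

Identity is valid. (A ∪ B)' = A' ∩ B' = {5, 6, 7, 8}


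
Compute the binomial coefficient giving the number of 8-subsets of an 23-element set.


C(n,k) = n! / (k!(n-k)!)
C(23,8) = 23! / (8!15!)
= 490314

C(23,8) = 490314


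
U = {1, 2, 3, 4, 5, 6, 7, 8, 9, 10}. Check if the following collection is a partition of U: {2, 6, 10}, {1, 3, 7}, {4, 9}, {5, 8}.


A partition requires: (1) non-empty parts, (2) pairwise disjoint, (3) union = U
Parts: {2, 6, 10}, {1, 3, 7}, {4, 9}, {5, 8}
Union of parts: {1, 2, 3, 4, 5, 6, 7, 8, 9, 10}
U = {1, 2, 3, 4, 5, 6, 7, 8, 9, 10}
All non-empty? True
Pairwise disjoint? True
Covers U? True

Yes, valid partition


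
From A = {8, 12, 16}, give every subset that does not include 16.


A subset of A that omits 16 is a subset of A \ {16}, so there are 2^(n-1) = 2^2 = 4 of them.
Subsets excluding 16: ∅, {8}, {12}, {8, 12}

Subsets excluding 16 (4 total): ∅, {8}, {12}, {8, 12}


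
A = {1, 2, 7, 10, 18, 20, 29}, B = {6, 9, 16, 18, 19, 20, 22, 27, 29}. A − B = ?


A \ B = elements in A but not in B
A = {1, 2, 7, 10, 18, 20, 29}
B = {6, 9, 16, 18, 19, 20, 22, 27, 29}
Remove from A any elements in B
A \ B = {1, 2, 7, 10}

A \ B = {1, 2, 7, 10}


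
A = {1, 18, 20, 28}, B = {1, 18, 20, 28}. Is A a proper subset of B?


A ⊂ B requires: A ⊆ B AND A ≠ B.
A ⊆ B? Yes
A = B? Yes
A = B, so A is not a PROPER subset.

No, A is not a proper subset of B


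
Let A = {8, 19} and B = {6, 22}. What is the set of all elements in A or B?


A ∪ B = all elements in A or B (or both)
A = {8, 19}
B = {6, 22}
A ∪ B = {6, 8, 19, 22}

A ∪ B = {6, 8, 19, 22}


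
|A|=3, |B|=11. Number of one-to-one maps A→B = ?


An injection sends each of |A| = 3 inputs to a distinct output in B.
# injections = |B|·(|B|-1)·…·(|B|-|A|+1) = 11! / (11 - 3)!
= 11 × 10 × 9
= 990

Number of injections = 990


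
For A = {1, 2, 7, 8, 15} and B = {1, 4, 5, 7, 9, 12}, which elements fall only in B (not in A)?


A = {1, 2, 7, 8, 15}
B = {1, 4, 5, 7, 9, 12}
Region: only in B (not in A)
Elements: {4, 5, 9, 12}

Elements only in B (not in A): {4, 5, 9, 12}


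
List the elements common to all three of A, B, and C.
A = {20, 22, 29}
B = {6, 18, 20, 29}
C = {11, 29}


A ∩ B = {20, 29}
(A ∩ B) ∩ C = {29}

A ∩ B ∩ C = {29}


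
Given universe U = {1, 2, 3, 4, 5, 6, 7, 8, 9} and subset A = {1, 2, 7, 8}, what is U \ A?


Aᶜ = U \ A = elements in U but not in A
U = {1, 2, 3, 4, 5, 6, 7, 8, 9}
A = {1, 2, 7, 8}
Aᶜ = {3, 4, 5, 6, 9}

Aᶜ = {3, 4, 5, 6, 9}


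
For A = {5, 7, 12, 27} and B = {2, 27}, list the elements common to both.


A ∩ B = elements in both A and B
A = {5, 7, 12, 27}
B = {2, 27}
A ∩ B = {27}

A ∩ B = {27}


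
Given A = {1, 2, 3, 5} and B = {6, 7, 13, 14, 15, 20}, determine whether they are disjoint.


Disjoint means A ∩ B = ∅.
A ∩ B = ∅
A ∩ B = ∅, so A and B are disjoint.

Yes, A and B are disjoint


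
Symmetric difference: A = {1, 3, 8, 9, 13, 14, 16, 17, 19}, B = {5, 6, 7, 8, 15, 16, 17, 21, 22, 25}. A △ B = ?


A △ B = (A \ B) ∪ (B \ A) = elements in exactly one of A or B
A \ B = {1, 3, 9, 13, 14, 19}
B \ A = {5, 6, 7, 15, 21, 22, 25}
A △ B = {1, 3, 5, 6, 7, 9, 13, 14, 15, 19, 21, 22, 25}

A △ B = {1, 3, 5, 6, 7, 9, 13, 14, 15, 19, 21, 22, 25}


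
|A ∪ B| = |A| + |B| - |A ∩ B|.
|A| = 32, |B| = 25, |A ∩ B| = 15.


|A ∪ B| = |A| + |B| - |A ∩ B|
= 32 + 25 - 15
= 42

|A ∪ B| = 42


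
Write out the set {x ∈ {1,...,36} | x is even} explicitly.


Checking each candidate:
Condition: even numbers in {1,...,36}
Result = {2, 4, 6, 8, 10, 12, 14, 16, 18, 20, 22, 24, 26, 28, 30, 32, 34, 36}

{2, 4, 6, 8, 10, 12, 14, 16, 18, 20, 22, 24, 26, 28, 30, 32, 34, 36}


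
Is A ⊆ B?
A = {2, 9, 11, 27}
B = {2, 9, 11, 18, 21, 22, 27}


A ⊆ B means every element of A is in B.
All elements of A are in B.
So A ⊆ B.

Yes, A ⊆ B


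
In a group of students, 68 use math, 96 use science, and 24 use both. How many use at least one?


|A ∪ B| = |A| + |B| - |A ∩ B|
= 68 + 96 - 24
= 140

|A ∪ B| = 140


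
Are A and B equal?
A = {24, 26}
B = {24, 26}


Two sets are equal iff they have exactly the same elements.
A = {24, 26}
B = {24, 26}
Same elements → A = B

Yes, A = B


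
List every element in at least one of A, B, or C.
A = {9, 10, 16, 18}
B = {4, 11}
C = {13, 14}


A ∪ B = {4, 9, 10, 11, 16, 18}
(A ∪ B) ∪ C = {4, 9, 10, 11, 13, 14, 16, 18}

A ∪ B ∪ C = {4, 9, 10, 11, 13, 14, 16, 18}


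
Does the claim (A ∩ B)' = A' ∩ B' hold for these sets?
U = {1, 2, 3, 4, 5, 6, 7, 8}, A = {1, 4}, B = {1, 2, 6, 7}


LHS: A ∩ B = {1}
(A ∩ B)' = U \ (A ∩ B) = {2, 3, 4, 5, 6, 7, 8}
A' = {2, 3, 5, 6, 7, 8}, B' = {3, 4, 5, 8}
Claimed RHS: A' ∩ B' = {3, 5, 8}
Identity is INVALID: LHS = {2, 3, 4, 5, 6, 7, 8} but the RHS claimed here equals {3, 5, 8}. The correct form is (A ∩ B)' = A' ∪ B'.

Identity is invalid: (A ∩ B)' = {2, 3, 4, 5, 6, 7, 8} but A' ∩ B' = {3, 5, 8}. The correct De Morgan law is (A ∩ B)' = A' ∪ B'.


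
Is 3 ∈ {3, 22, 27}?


A = {3, 22, 27}
Checking if 3 is in A
3 is in A → True

3 ∈ A


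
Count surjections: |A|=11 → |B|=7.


n = |A| = 11, k = |B| = 7. Surjections via inclusion-exclusion:
S(n,k) = Σ(-1)^i × C(k,i) × (k-i)^n, i=0 to k
i=0: (-1)^0×C(7,0)×7^11 = 1977326743
i=1: (-1)^1×C(7,1)×6^11 = -2539579392
i=2: (-1)^2×C(7,2)×5^11 = 1025390625
i=3: (-1)^3×C(7,3)×4^11 = -146800640
i=4: (-1)^4×C(7,4)×3^11 = 6200145
i=5: (-1)^5×C(7,5)×2^11 = -43008
i=6: (-1)^6×C(7,6)×1^11 = 7
i=7: (-1)^7×C(7,7)×0^11 = 0
Total = 322494480

Number of surjections = 322494480


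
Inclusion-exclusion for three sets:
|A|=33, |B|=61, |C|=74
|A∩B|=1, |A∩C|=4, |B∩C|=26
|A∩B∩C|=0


|A∪B∪C| = |A|+|B|+|C| - |A∩B|-|A∩C|-|B∩C| + |A∩B∩C|
= 33+61+74 - 1-4-26 + 0
= 168 - 31 + 0
= 137

|A ∪ B ∪ C| = 137


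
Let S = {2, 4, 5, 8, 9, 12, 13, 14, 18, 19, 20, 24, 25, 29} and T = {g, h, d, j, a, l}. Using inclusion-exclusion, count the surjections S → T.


n = |S| = 14, k = |T| = 6. Surjections via inclusion-exclusion:
S(n,k) = Σ(-1)^i × C(k,i) × (k-i)^n, i=0 to k
i=0: (-1)^0×C(6,0)×6^14 = 78364164096
i=1: (-1)^1×C(6,1)×5^14 = -36621093750
i=2: (-1)^2×C(6,2)×4^14 = 4026531840
i=3: (-1)^3×C(6,3)×3^14 = -95659380
i=4: (-1)^4×C(6,4)×2^14 = 245760
i=5: (-1)^5×C(6,5)×1^14 = -6
i=6: (-1)^6×C(6,6)×0^14 = 0
Total = 45674188560

Number of surjections = 45674188560


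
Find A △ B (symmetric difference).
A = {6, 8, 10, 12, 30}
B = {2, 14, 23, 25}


A △ B = (A \ B) ∪ (B \ A) = elements in exactly one of A or B
A \ B = {6, 8, 10, 12, 30}
B \ A = {2, 14, 23, 25}
A △ B = {2, 6, 8, 10, 12, 14, 23, 25, 30}

A △ B = {2, 6, 8, 10, 12, 14, 23, 25, 30}


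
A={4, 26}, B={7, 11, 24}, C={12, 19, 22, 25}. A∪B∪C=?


A ∪ B = {4, 7, 11, 24, 26}
(A ∪ B) ∪ C = {4, 7, 11, 12, 19, 22, 24, 25, 26}

A ∪ B ∪ C = {4, 7, 11, 12, 19, 22, 24, 25, 26}


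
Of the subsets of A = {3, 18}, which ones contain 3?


A subset of A contains 3 iff the remaining 1 elements form any subset of A \ {3}.
Count: 2^(n-1) = 2^1 = 2
Subsets containing 3: {3}, {3, 18}

Subsets containing 3 (2 total): {3}, {3, 18}


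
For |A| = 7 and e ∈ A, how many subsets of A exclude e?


Subsets of A avoiding e are subsets of A \ {e}, which has 6 elements.
Count = 2^(n-1) = 2^6
= 64

Number of subsets avoiding e = 64


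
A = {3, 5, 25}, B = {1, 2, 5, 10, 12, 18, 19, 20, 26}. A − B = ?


A \ B = elements in A but not in B
A = {3, 5, 25}
B = {1, 2, 5, 10, 12, 18, 19, 20, 26}
Remove from A any elements in B
A \ B = {3, 25}

A \ B = {3, 25}


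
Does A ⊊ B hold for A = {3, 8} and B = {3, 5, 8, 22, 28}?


A ⊂ B requires: A ⊆ B AND A ≠ B.
A ⊆ B? Yes
A = B? No
A ⊂ B: Yes (A is a proper subset of B)

Yes, A ⊂ B


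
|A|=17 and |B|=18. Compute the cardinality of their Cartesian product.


|A × B| = |A| × |B|
= 17 × 18
= 306

|A × B| = 306


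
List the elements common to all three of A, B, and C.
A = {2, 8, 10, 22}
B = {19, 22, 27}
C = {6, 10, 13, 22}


A ∩ B = {22}
(A ∩ B) ∩ C = {22}

A ∩ B ∩ C = {22}


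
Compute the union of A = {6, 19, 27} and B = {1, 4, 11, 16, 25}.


A ∪ B = all elements in A or B (or both)
A = {6, 19, 27}
B = {1, 4, 11, 16, 25}
A ∪ B = {1, 4, 6, 11, 16, 19, 25, 27}

A ∪ B = {1, 4, 6, 11, 16, 19, 25, 27}


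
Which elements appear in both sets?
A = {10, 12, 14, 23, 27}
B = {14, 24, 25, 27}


A ∩ B = elements in both A and B
A = {10, 12, 14, 23, 27}
B = {14, 24, 25, 27}
A ∩ B = {14, 27}

A ∩ B = {14, 27}


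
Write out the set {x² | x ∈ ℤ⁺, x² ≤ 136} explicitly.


Checking each candidate:
Condition: positive perfect squares ≤ 136
Result = {1, 4, 9, 16, 25, 36, 49, 64, 81, 100, 121}

{1, 4, 9, 16, 25, 36, 49, 64, 81, 100, 121}


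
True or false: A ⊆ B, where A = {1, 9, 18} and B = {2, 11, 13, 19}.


A ⊆ B means every element of A is in B.
Elements in A not in B: {1, 9, 18}
So A ⊄ B.

No, A ⊄ B


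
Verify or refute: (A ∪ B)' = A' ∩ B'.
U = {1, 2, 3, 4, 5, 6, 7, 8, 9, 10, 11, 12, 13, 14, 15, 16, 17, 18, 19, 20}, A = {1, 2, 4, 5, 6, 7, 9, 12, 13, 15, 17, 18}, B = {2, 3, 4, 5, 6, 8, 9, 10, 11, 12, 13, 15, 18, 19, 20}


LHS: A ∪ B = {1, 2, 3, 4, 5, 6, 7, 8, 9, 10, 11, 12, 13, 15, 17, 18, 19, 20}
(A ∪ B)' = U \ (A ∪ B) = {14, 16}
A' = {3, 8, 10, 11, 14, 16, 19, 20}, B' = {1, 7, 14, 16, 17}
Claimed RHS: A' ∩ B' = {14, 16}
Identity is VALID: LHS = RHS = {14, 16} ✓

Identity is valid. (A ∪ B)' = A' ∩ B' = {14, 16}


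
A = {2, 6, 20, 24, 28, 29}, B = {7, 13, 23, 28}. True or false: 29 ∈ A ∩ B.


A = {2, 6, 20, 24, 28, 29}, B = {7, 13, 23, 28}
A ∩ B = elements in both A and B
A ∩ B = {28}
Checking if 29 ∈ A ∩ B
29 is not in A ∩ B → False

29 ∉ A ∩ B


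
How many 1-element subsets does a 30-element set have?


C(n,k) = n! / (k!(n-k)!)
C(30,1) = 30! / (1!29!)
= 30

C(30,1) = 30


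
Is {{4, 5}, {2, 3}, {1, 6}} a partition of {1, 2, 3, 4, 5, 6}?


A partition requires: (1) non-empty parts, (2) pairwise disjoint, (3) union = U
Parts: {4, 5}, {2, 3}, {1, 6}
Union of parts: {1, 2, 3, 4, 5, 6}
U = {1, 2, 3, 4, 5, 6}
All non-empty? True
Pairwise disjoint? True
Covers U? True

Yes, valid partition


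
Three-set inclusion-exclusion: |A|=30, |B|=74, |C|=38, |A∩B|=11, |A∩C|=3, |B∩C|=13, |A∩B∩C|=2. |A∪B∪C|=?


|A∪B∪C| = |A|+|B|+|C| - |A∩B|-|A∩C|-|B∩C| + |A∩B∩C|
= 30+74+38 - 11-3-13 + 2
= 142 - 27 + 2
= 117

|A ∪ B ∪ C| = 117


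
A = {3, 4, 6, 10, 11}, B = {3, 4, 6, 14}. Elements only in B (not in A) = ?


A = {3, 4, 6, 10, 11}
B = {3, 4, 6, 14}
Region: only in B (not in A)
Elements: {14}

Elements only in B (not in A): {14}


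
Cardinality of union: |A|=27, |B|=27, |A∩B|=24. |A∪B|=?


|A ∪ B| = |A| + |B| - |A ∩ B|
= 27 + 27 - 24
= 30

|A ∪ B| = 30


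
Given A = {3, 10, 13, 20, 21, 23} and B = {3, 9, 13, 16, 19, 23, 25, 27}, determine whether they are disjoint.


Disjoint means A ∩ B = ∅.
A ∩ B = {3, 13, 23}
A ∩ B ≠ ∅, so A and B are NOT disjoint.

No, A and B are not disjoint (A ∩ B = {3, 13, 23})


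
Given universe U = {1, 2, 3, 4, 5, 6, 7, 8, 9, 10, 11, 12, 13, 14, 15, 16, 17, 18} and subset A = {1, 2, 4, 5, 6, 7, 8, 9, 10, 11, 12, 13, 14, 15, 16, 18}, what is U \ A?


Aᶜ = U \ A = elements in U but not in A
U = {1, 2, 3, 4, 5, 6, 7, 8, 9, 10, 11, 12, 13, 14, 15, 16, 17, 18}
A = {1, 2, 4, 5, 6, 7, 8, 9, 10, 11, 12, 13, 14, 15, 16, 18}
Aᶜ = {3, 17}

Aᶜ = {3, 17}


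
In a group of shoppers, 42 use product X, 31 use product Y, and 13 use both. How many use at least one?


|A ∪ B| = |A| + |B| - |A ∩ B|
= 42 + 31 - 13
= 60

|A ∪ B| = 60


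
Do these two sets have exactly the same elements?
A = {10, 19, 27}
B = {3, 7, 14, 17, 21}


Two sets are equal iff they have exactly the same elements.
A = {10, 19, 27}
B = {3, 7, 14, 17, 21}
Differences: {3, 7, 10, 14, 17, 19, 21, 27}
A ≠ B

No, A ≠ B


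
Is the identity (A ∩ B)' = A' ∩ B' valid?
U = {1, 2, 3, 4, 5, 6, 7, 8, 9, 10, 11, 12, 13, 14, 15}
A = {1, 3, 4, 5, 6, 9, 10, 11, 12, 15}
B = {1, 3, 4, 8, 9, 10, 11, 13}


LHS: A ∩ B = {1, 3, 4, 9, 10, 11}
(A ∩ B)' = U \ (A ∩ B) = {2, 5, 6, 7, 8, 12, 13, 14, 15}
A' = {2, 7, 8, 13, 14}, B' = {2, 5, 6, 7, 12, 14, 15}
Claimed RHS: A' ∩ B' = {2, 7, 14}
Identity is INVALID: LHS = {2, 5, 6, 7, 8, 12, 13, 14, 15} but the RHS claimed here equals {2, 7, 14}. The correct form is (A ∩ B)' = A' ∪ B'.

Identity is invalid: (A ∩ B)' = {2, 5, 6, 7, 8, 12, 13, 14, 15} but A' ∩ B' = {2, 7, 14}. The correct De Morgan law is (A ∩ B)' = A' ∪ B'.


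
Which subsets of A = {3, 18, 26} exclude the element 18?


A subset of A that omits 18 is a subset of A \ {18}, so there are 2^(n-1) = 2^2 = 4 of them.
Subsets excluding 18: ∅, {3}, {26}, {3, 26}

Subsets excluding 18 (4 total): ∅, {3}, {26}, {3, 26}


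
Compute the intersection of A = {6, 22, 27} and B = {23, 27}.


A ∩ B = elements in both A and B
A = {6, 22, 27}
B = {23, 27}
A ∩ B = {27}

A ∩ B = {27}


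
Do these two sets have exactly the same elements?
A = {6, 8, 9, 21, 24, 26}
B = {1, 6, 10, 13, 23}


Two sets are equal iff they have exactly the same elements.
A = {6, 8, 9, 21, 24, 26}
B = {1, 6, 10, 13, 23}
Differences: {1, 8, 9, 10, 13, 21, 23, 24, 26}
A ≠ B

No, A ≠ B


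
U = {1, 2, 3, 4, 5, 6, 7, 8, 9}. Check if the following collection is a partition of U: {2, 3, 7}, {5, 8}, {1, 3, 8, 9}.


A partition requires: (1) non-empty parts, (2) pairwise disjoint, (3) union = U
Parts: {2, 3, 7}, {5, 8}, {1, 3, 8, 9}
Union of parts: {1, 2, 3, 5, 7, 8, 9}
U = {1, 2, 3, 4, 5, 6, 7, 8, 9}
All non-empty? True
Pairwise disjoint? False
Covers U? False

No, not a valid partition


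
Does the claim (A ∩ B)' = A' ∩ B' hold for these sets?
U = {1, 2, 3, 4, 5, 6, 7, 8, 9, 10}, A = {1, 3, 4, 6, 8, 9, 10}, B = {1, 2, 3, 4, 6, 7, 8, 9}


LHS: A ∩ B = {1, 3, 4, 6, 8, 9}
(A ∩ B)' = U \ (A ∩ B) = {2, 5, 7, 10}
A' = {2, 5, 7}, B' = {5, 10}
Claimed RHS: A' ∩ B' = {5}
Identity is INVALID: LHS = {2, 5, 7, 10} but the RHS claimed here equals {5}. The correct form is (A ∩ B)' = A' ∪ B'.

Identity is invalid: (A ∩ B)' = {2, 5, 7, 10} but A' ∩ B' = {5}. The correct De Morgan law is (A ∩ B)' = A' ∪ B'.


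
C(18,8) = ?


C(n,k) = n! / (k!(n-k)!)
C(18,8) = 18! / (8!10!)
= 43758

C(18,8) = 43758


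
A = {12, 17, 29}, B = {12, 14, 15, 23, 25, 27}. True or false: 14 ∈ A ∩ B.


A = {12, 17, 29}, B = {12, 14, 15, 23, 25, 27}
A ∩ B = elements in both A and B
A ∩ B = {12}
Checking if 14 ∈ A ∩ B
14 is not in A ∩ B → False

14 ∉ A ∩ B


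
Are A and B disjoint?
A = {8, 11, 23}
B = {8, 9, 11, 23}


Disjoint means A ∩ B = ∅.
A ∩ B = {8, 11, 23}
A ∩ B ≠ ∅, so A and B are NOT disjoint.

No, A and B are not disjoint (A ∩ B = {8, 11, 23})


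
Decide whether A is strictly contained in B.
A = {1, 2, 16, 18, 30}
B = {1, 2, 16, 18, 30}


A ⊂ B requires: A ⊆ B AND A ≠ B.
A ⊆ B? Yes
A = B? Yes
A = B, so A is not a PROPER subset.

No, A is not a proper subset of B


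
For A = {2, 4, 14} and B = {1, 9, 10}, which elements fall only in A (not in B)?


A = {2, 4, 14}
B = {1, 9, 10}
Region: only in A (not in B)
Elements: {2, 4, 14}

Elements only in A (not in B): {2, 4, 14}


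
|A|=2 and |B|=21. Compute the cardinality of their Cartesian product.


|A × B| = |A| × |B|
= 2 × 21
= 42

|A × B| = 42


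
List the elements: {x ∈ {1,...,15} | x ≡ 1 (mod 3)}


Checking each candidate:
Condition: x in {1,...,15} with x ≡ 1 (mod 3)
Result = {1, 4, 7, 10, 13}

{1, 4, 7, 10, 13}


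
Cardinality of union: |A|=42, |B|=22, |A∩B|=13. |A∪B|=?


|A ∪ B| = |A| + |B| - |A ∩ B|
= 42 + 22 - 13
= 51

|A ∪ B| = 51


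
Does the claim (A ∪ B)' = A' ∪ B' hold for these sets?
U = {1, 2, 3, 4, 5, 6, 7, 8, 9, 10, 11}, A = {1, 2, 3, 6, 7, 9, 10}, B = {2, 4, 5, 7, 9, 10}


LHS: A ∪ B = {1, 2, 3, 4, 5, 6, 7, 9, 10}
(A ∪ B)' = U \ (A ∪ B) = {8, 11}
A' = {4, 5, 8, 11}, B' = {1, 3, 6, 8, 11}
Claimed RHS: A' ∪ B' = {1, 3, 4, 5, 6, 8, 11}
Identity is INVALID: LHS = {8, 11} but the RHS claimed here equals {1, 3, 4, 5, 6, 8, 11}. The correct form is (A ∪ B)' = A' ∩ B'.

Identity is invalid: (A ∪ B)' = {8, 11} but A' ∪ B' = {1, 3, 4, 5, 6, 8, 11}. The correct De Morgan law is (A ∪ B)' = A' ∩ B'.


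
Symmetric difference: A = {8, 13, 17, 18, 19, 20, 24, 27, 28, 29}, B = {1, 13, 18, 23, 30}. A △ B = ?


A △ B = (A \ B) ∪ (B \ A) = elements in exactly one of A or B
A \ B = {8, 17, 19, 20, 24, 27, 28, 29}
B \ A = {1, 23, 30}
A △ B = {1, 8, 17, 19, 20, 23, 24, 27, 28, 29, 30}

A △ B = {1, 8, 17, 19, 20, 23, 24, 27, 28, 29, 30}


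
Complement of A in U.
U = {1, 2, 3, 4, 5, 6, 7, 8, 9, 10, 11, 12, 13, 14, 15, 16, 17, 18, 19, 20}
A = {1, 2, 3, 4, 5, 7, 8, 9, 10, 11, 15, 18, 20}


Aᶜ = U \ A = elements in U but not in A
U = {1, 2, 3, 4, 5, 6, 7, 8, 9, 10, 11, 12, 13, 14, 15, 16, 17, 18, 19, 20}
A = {1, 2, 3, 4, 5, 7, 8, 9, 10, 11, 15, 18, 20}
Aᶜ = {6, 12, 13, 14, 16, 17, 19}

Aᶜ = {6, 12, 13, 14, 16, 17, 19}


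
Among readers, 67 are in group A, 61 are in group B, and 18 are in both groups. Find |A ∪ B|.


|A ∪ B| = |A| + |B| - |A ∩ B|
= 67 + 61 - 18
= 110

|A ∪ B| = 110


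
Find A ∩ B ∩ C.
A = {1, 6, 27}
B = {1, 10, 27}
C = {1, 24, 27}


A ∩ B = {1, 27}
(A ∩ B) ∩ C = {1, 27}

A ∩ B ∩ C = {1, 27}


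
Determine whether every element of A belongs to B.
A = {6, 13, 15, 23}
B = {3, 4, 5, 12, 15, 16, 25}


A ⊆ B means every element of A is in B.
Elements in A not in B: {6, 13, 23}
So A ⊄ B.

No, A ⊄ B


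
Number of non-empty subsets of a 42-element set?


Total subsets = 2^n = 2^42 = 4398046511104
Non-empty subsets exclude the empty set: 2^n - 1
= 4398046511104 - 1
= 4398046511103

Number of non-empty subsets = 4398046511103


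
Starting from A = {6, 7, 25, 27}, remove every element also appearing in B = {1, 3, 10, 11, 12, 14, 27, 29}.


A \ B = elements in A but not in B
A = {6, 7, 25, 27}
B = {1, 3, 10, 11, 12, 14, 27, 29}
Remove from A any elements in B
A \ B = {6, 7, 25}

A \ B = {6, 7, 25}


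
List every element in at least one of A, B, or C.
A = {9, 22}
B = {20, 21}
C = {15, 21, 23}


A ∪ B = {9, 20, 21, 22}
(A ∪ B) ∪ C = {9, 15, 20, 21, 22, 23}

A ∪ B ∪ C = {9, 15, 20, 21, 22, 23}


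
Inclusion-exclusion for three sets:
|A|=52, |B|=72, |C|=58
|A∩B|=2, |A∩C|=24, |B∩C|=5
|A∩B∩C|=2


|A∪B∪C| = |A|+|B|+|C| - |A∩B|-|A∩C|-|B∩C| + |A∩B∩C|
= 52+72+58 - 2-24-5 + 2
= 182 - 31 + 2
= 153

|A ∪ B ∪ C| = 153


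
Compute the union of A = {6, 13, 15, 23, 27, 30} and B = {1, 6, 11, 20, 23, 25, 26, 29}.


A ∪ B = all elements in A or B (or both)
A = {6, 13, 15, 23, 27, 30}
B = {1, 6, 11, 20, 23, 25, 26, 29}
A ∪ B = {1, 6, 11, 13, 15, 20, 23, 25, 26, 27, 29, 30}

A ∪ B = {1, 6, 11, 13, 15, 20, 23, 25, 26, 27, 29, 30}


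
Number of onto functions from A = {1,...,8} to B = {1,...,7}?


n = |A| = 8, k = |B| = 7. Surjections via inclusion-exclusion:
S(n,k) = Σ(-1)^i × C(k,i) × (k-i)^n, i=0 to k
i=0: (-1)^0×C(7,0)×7^8 = 5764801
i=1: (-1)^1×C(7,1)×6^8 = -11757312
i=2: (-1)^2×C(7,2)×5^8 = 8203125
i=3: (-1)^3×C(7,3)×4^8 = -2293760
i=4: (-1)^4×C(7,4)×3^8 = 229635
i=5: (-1)^5×C(7,5)×2^8 = -5376
i=6: (-1)^6×C(7,6)×1^8 = 7
i=7: (-1)^7×C(7,7)×0^8 = 0
Total = 141120

Number of surjections = 141120


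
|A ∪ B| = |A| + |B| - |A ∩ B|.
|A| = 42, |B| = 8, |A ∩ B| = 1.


|A ∪ B| = |A| + |B| - |A ∩ B|
= 42 + 8 - 1
= 49

|A ∪ B| = 49


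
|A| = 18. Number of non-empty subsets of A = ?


Total subsets = 2^n = 2^18 = 262144
Non-empty subsets exclude the empty set: 2^n - 1
= 262144 - 1
= 262143

Number of non-empty subsets = 262143


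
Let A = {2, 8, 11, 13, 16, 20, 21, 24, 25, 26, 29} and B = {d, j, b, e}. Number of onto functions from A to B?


n = |A| = 11, k = |B| = 4. Surjections via inclusion-exclusion:
S(n,k) = Σ(-1)^i × C(k,i) × (k-i)^n, i=0 to k
i=0: (-1)^0×C(4,0)×4^11 = 4194304
i=1: (-1)^1×C(4,1)×3^11 = -708588
i=2: (-1)^2×C(4,2)×2^11 = 12288
i=3: (-1)^3×C(4,3)×1^11 = -4
i=4: (-1)^4×C(4,4)×0^11 = 0
Total = 3498000

Number of surjections = 3498000


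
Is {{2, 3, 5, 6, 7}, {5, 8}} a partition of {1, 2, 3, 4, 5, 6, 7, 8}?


A partition requires: (1) non-empty parts, (2) pairwise disjoint, (3) union = U
Parts: {2, 3, 5, 6, 7}, {5, 8}
Union of parts: {2, 3, 5, 6, 7, 8}
U = {1, 2, 3, 4, 5, 6, 7, 8}
All non-empty? True
Pairwise disjoint? False
Covers U? False

No, not a valid partition


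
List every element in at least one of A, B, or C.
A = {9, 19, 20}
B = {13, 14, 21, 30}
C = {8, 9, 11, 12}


A ∪ B = {9, 13, 14, 19, 20, 21, 30}
(A ∪ B) ∪ C = {8, 9, 11, 12, 13, 14, 19, 20, 21, 30}

A ∪ B ∪ C = {8, 9, 11, 12, 13, 14, 19, 20, 21, 30}


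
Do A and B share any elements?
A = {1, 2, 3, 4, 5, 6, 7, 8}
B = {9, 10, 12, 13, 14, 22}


Disjoint means A ∩ B = ∅.
A ∩ B = ∅
A ∩ B = ∅, so A and B are disjoint.

No — A and B share no elements (A ∩ B = ∅), so they are disjoint


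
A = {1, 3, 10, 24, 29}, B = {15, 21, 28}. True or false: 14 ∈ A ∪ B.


A = {1, 3, 10, 24, 29}, B = {15, 21, 28}
A ∪ B = all elements in A or B
A ∪ B = {1, 3, 10, 15, 21, 24, 28, 29}
Checking if 14 ∈ A ∪ B
14 is not in A ∪ B → False

14 ∉ A ∪ B


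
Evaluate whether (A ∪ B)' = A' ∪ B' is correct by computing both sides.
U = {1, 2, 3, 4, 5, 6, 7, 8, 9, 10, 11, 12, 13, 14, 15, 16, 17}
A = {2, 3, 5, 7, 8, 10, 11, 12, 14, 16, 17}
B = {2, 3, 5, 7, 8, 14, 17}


LHS: A ∪ B = {2, 3, 5, 7, 8, 10, 11, 12, 14, 16, 17}
(A ∪ B)' = U \ (A ∪ B) = {1, 4, 6, 9, 13, 15}
A' = {1, 4, 6, 9, 13, 15}, B' = {1, 4, 6, 9, 10, 11, 12, 13, 15, 16}
Claimed RHS: A' ∪ B' = {1, 4, 6, 9, 10, 11, 12, 13, 15, 16}
Identity is INVALID: LHS = {1, 4, 6, 9, 13, 15} but the RHS claimed here equals {1, 4, 6, 9, 10, 11, 12, 13, 15, 16}. The correct form is (A ∪ B)' = A' ∩ B'.

Identity is invalid: (A ∪ B)' = {1, 4, 6, 9, 13, 15} but A' ∪ B' = {1, 4, 6, 9, 10, 11, 12, 13, 15, 16}. The correct De Morgan law is (A ∪ B)' = A' ∩ B'.


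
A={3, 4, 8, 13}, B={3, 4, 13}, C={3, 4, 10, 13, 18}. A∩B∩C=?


A ∩ B = {3, 4, 13}
(A ∩ B) ∩ C = {3, 4, 13}

A ∩ B ∩ C = {3, 4, 13}


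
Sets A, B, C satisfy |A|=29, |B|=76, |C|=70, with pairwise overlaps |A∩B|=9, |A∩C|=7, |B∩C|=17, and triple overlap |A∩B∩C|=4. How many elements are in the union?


|A∪B∪C| = |A|+|B|+|C| - |A∩B|-|A∩C|-|B∩C| + |A∩B∩C|
= 29+76+70 - 9-7-17 + 4
= 175 - 33 + 4
= 146

|A ∪ B ∪ C| = 146


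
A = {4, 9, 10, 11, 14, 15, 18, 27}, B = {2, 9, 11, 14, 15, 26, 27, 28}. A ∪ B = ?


A ∪ B = all elements in A or B (or both)
A = {4, 9, 10, 11, 14, 15, 18, 27}
B = {2, 9, 11, 14, 15, 26, 27, 28}
A ∪ B = {2, 4, 9, 10, 11, 14, 15, 18, 26, 27, 28}

A ∪ B = {2, 4, 9, 10, 11, 14, 15, 18, 26, 27, 28}


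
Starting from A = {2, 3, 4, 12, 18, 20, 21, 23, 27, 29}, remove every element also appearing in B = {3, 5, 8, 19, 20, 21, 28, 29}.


A \ B = elements in A but not in B
A = {2, 3, 4, 12, 18, 20, 21, 23, 27, 29}
B = {3, 5, 8, 19, 20, 21, 28, 29}
Remove from A any elements in B
A \ B = {2, 4, 12, 18, 23, 27}

A \ B = {2, 4, 12, 18, 23, 27}


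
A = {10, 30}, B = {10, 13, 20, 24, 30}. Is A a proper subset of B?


A ⊂ B requires: A ⊆ B AND A ≠ B.
A ⊆ B? Yes
A = B? No
A ⊂ B: Yes (A is a proper subset of B)

Yes, A ⊂ B


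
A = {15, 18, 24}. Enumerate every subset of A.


|A| = 3, so |P(A)| = 2^3 = 8
Enumerate subsets by cardinality (0 to 3):
∅, {15}, {18}, {24}, {15, 18}, {15, 24}, {18, 24}, {15, 18, 24}

P(A) has 8 subsets: ∅, {15}, {18}, {24}, {15, 18}, {15, 24}, {18, 24}, {15, 18, 24}


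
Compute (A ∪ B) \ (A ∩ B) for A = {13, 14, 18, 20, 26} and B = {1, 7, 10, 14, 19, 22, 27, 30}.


A △ B = (A \ B) ∪ (B \ A) = elements in exactly one of A or B
A \ B = {13, 18, 20, 26}
B \ A = {1, 7, 10, 19, 22, 27, 30}
A △ B = {1, 7, 10, 13, 18, 19, 20, 22, 26, 27, 30}

A △ B = {1, 7, 10, 13, 18, 19, 20, 22, 26, 27, 30}


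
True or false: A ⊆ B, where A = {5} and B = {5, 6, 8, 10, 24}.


A ⊆ B means every element of A is in B.
All elements of A are in B.
So A ⊆ B.

Yes, A ⊆ B


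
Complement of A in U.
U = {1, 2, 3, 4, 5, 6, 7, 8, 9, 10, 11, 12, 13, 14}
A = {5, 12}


Aᶜ = U \ A = elements in U but not in A
U = {1, 2, 3, 4, 5, 6, 7, 8, 9, 10, 11, 12, 13, 14}
A = {5, 12}
Aᶜ = {1, 2, 3, 4, 6, 7, 8, 9, 10, 11, 13, 14}

Aᶜ = {1, 2, 3, 4, 6, 7, 8, 9, 10, 11, 13, 14}


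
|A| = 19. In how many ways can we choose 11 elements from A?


C(n,k) = n! / (k!(n-k)!)
C(19,11) = 19! / (11!8!)
= 75582

C(19,11) = 75582


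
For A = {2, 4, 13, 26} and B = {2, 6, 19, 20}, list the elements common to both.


A ∩ B = elements in both A and B
A = {2, 4, 13, 26}
B = {2, 6, 19, 20}
A ∩ B = {2}

A ∩ B = {2}


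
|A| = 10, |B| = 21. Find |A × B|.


|A × B| = |A| × |B|
= 10 × 21
= 210

|A × B| = 210


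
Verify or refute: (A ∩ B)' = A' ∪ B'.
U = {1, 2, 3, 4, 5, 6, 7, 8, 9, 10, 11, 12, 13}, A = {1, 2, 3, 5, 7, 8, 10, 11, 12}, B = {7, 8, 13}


LHS: A ∩ B = {7, 8}
(A ∩ B)' = U \ (A ∩ B) = {1, 2, 3, 4, 5, 6, 9, 10, 11, 12, 13}
A' = {4, 6, 9, 13}, B' = {1, 2, 3, 4, 5, 6, 9, 10, 11, 12}
Claimed RHS: A' ∪ B' = {1, 2, 3, 4, 5, 6, 9, 10, 11, 12, 13}
Identity is VALID: LHS = RHS = {1, 2, 3, 4, 5, 6, 9, 10, 11, 12, 13} ✓

Identity is valid. (A ∩ B)' = A' ∪ B' = {1, 2, 3, 4, 5, 6, 9, 10, 11, 12, 13}


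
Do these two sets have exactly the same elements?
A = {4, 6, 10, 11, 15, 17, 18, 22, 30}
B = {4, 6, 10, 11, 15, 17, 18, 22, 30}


Two sets are equal iff they have exactly the same elements.
A = {4, 6, 10, 11, 15, 17, 18, 22, 30}
B = {4, 6, 10, 11, 15, 17, 18, 22, 30}
Same elements → A = B

Yes, A = B


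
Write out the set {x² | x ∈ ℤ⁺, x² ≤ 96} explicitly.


Checking each candidate:
Condition: positive perfect squares ≤ 96
Result = {1, 4, 9, 16, 25, 36, 49, 64, 81}

{1, 4, 9, 16, 25, 36, 49, 64, 81}


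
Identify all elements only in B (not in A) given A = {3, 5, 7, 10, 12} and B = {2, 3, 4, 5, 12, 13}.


A = {3, 5, 7, 10, 12}
B = {2, 3, 4, 5, 12, 13}
Region: only in B (not in A)
Elements: {2, 4, 13}

Elements only in B (not in A): {2, 4, 13}


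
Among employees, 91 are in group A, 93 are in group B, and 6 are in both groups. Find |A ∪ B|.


|A ∪ B| = |A| + |B| - |A ∩ B|
= 91 + 93 - 6
= 178

|A ∪ B| = 178


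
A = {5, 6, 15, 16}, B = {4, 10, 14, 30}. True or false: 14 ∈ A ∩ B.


A = {5, 6, 15, 16}, B = {4, 10, 14, 30}
A ∩ B = elements in both A and B
A ∩ B = ∅
Checking if 14 ∈ A ∩ B
14 is not in A ∩ B → False

14 ∉ A ∩ B


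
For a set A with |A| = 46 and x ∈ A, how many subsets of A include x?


Subsets of A containing x correspond to subsets of A \ {x}, which has 45 elements.
Count = 2^(n-1) = 2^45
= 35184372088832

Number of subsets containing x = 35184372088832


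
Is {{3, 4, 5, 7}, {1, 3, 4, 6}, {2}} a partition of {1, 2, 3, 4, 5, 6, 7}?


A partition requires: (1) non-empty parts, (2) pairwise disjoint, (3) union = U
Parts: {3, 4, 5, 7}, {1, 3, 4, 6}, {2}
Union of parts: {1, 2, 3, 4, 5, 6, 7}
U = {1, 2, 3, 4, 5, 6, 7}
All non-empty? True
Pairwise disjoint? False
Covers U? True

No, not a valid partition


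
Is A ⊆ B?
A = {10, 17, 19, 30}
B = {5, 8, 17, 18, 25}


A ⊆ B means every element of A is in B.
Elements in A not in B: {10, 19, 30}
So A ⊄ B.

No, A ⊄ B


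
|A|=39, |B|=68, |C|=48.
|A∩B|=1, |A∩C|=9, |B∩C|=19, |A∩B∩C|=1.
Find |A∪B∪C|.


|A∪B∪C| = |A|+|B|+|C| - |A∩B|-|A∩C|-|B∩C| + |A∩B∩C|
= 39+68+48 - 1-9-19 + 1
= 155 - 29 + 1
= 127

|A ∪ B ∪ C| = 127


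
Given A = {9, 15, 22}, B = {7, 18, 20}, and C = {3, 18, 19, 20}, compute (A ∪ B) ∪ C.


A ∪ B = {7, 9, 15, 18, 20, 22}
(A ∪ B) ∪ C = {3, 7, 9, 15, 18, 19, 20, 22}

A ∪ B ∪ C = {3, 7, 9, 15, 18, 19, 20, 22}


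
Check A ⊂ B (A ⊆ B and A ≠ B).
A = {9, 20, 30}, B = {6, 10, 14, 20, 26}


A ⊂ B requires: A ⊆ B AND A ≠ B.
A ⊆ B? No
A ⊄ B, so A is not a proper subset.

No, A is not a proper subset of B


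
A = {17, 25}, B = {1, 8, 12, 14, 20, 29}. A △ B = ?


A △ B = (A \ B) ∪ (B \ A) = elements in exactly one of A or B
A \ B = {17, 25}
B \ A = {1, 8, 12, 14, 20, 29}
A △ B = {1, 8, 12, 14, 17, 20, 25, 29}

A △ B = {1, 8, 12, 14, 17, 20, 25, 29}


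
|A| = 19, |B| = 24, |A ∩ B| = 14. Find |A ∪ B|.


|A ∪ B| = |A| + |B| - |A ∩ B|
= 19 + 24 - 14
= 29

|A ∪ B| = 29


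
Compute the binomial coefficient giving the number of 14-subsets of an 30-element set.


C(n,k) = n! / (k!(n-k)!)
C(30,14) = 30! / (14!16!)
= 145422675

C(30,14) = 145422675


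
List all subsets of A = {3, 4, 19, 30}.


|A| = 4, so |P(A)| = 2^4 = 16
Enumerate subsets by cardinality (0 to 4):
∅, {3}, {4}, {19}, {30}, {3, 4}, {3, 19}, {3, 30}, {4, 19}, {4, 30}, {19, 30}, {3, 4, 19}, {3, 4, 30}, {3, 19, 30}, {4, 19, 30}, {3, 4, 19, 30}

P(A) has 16 subsets: ∅, {3}, {4}, {19}, {30}, {3, 4}, {3, 19}, {3, 30}, {4, 19}, {4, 30}, {19, 30}, {3, 4, 19}, {3, 4, 30}, {3, 19, 30}, {4, 19, 30}, {3, 4, 19, 30}


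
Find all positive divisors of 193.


Checking each candidate:
Condition: positive divisors of 193
Result = {1, 193}

{1, 193}


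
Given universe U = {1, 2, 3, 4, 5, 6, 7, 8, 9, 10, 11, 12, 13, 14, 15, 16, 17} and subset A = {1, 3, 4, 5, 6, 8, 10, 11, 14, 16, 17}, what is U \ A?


Aᶜ = U \ A = elements in U but not in A
U = {1, 2, 3, 4, 5, 6, 7, 8, 9, 10, 11, 12, 13, 14, 15, 16, 17}
A = {1, 3, 4, 5, 6, 8, 10, 11, 14, 16, 17}
Aᶜ = {2, 7, 9, 12, 13, 15}

Aᶜ = {2, 7, 9, 12, 13, 15}


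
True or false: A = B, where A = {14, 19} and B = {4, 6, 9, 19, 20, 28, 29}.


Two sets are equal iff they have exactly the same elements.
A = {14, 19}
B = {4, 6, 9, 19, 20, 28, 29}
Differences: {4, 6, 9, 14, 20, 28, 29}
A ≠ B

No, A ≠ B


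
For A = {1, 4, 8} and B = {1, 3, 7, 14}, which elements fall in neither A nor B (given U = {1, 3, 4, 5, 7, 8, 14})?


A = {1, 4, 8}
B = {1, 3, 7, 14}
Region: in neither A nor B (given U = {1, 3, 4, 5, 7, 8, 14})
Elements: {5}

Elements in neither A nor B (given U = {1, 3, 4, 5, 7, 8, 14}): {5}


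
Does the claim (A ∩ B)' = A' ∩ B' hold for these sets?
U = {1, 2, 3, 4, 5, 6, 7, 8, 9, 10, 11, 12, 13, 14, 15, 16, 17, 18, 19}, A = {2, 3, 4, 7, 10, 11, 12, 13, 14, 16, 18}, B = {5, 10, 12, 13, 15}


LHS: A ∩ B = {10, 12, 13}
(A ∩ B)' = U \ (A ∩ B) = {1, 2, 3, 4, 5, 6, 7, 8, 9, 11, 14, 15, 16, 17, 18, 19}
A' = {1, 5, 6, 8, 9, 15, 17, 19}, B' = {1, 2, 3, 4, 6, 7, 8, 9, 11, 14, 16, 17, 18, 19}
Claimed RHS: A' ∩ B' = {1, 6, 8, 9, 17, 19}
Identity is INVALID: LHS = {1, 2, 3, 4, 5, 6, 7, 8, 9, 11, 14, 15, 16, 17, 18, 19} but the RHS claimed here equals {1, 6, 8, 9, 17, 19}. The correct form is (A ∩ B)' = A' ∪ B'.

Identity is invalid: (A ∩ B)' = {1, 2, 3, 4, 5, 6, 7, 8, 9, 11, 14, 15, 16, 17, 18, 19} but A' ∩ B' = {1, 6, 8, 9, 17, 19}. The correct De Morgan law is (A ∩ B)' = A' ∪ B'.


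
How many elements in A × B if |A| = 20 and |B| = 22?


|A × B| = |A| × |B|
= 20 × 22
= 440

|A × B| = 440


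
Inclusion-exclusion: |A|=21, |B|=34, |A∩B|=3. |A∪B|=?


|A ∪ B| = |A| + |B| - |A ∩ B|
= 21 + 34 - 3
= 52

|A ∪ B| = 52


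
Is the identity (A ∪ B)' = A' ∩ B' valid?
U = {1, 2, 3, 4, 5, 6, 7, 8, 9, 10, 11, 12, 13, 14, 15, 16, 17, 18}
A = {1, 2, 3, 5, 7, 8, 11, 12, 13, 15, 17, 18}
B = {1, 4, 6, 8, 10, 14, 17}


LHS: A ∪ B = {1, 2, 3, 4, 5, 6, 7, 8, 10, 11, 12, 13, 14, 15, 17, 18}
(A ∪ B)' = U \ (A ∪ B) = {9, 16}
A' = {4, 6, 9, 10, 14, 16}, B' = {2, 3, 5, 7, 9, 11, 12, 13, 15, 16, 18}
Claimed RHS: A' ∩ B' = {9, 16}
Identity is VALID: LHS = RHS = {9, 16} ✓

Identity is valid. (A ∪ B)' = A' ∩ B' = {9, 16}


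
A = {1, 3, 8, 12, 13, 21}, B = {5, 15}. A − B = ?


A \ B = elements in A but not in B
A = {1, 3, 8, 12, 13, 21}
B = {5, 15}
Remove from A any elements in B
A \ B = {1, 3, 8, 12, 13, 21}

A \ B = {1, 3, 8, 12, 13, 21}


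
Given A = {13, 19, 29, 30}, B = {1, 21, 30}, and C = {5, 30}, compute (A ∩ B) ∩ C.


A ∩ B = {30}
(A ∩ B) ∩ C = {30}

A ∩ B ∩ C = {30}


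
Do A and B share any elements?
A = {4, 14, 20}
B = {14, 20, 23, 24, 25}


Disjoint means A ∩ B = ∅.
A ∩ B = {14, 20}
A ∩ B ≠ ∅, so A and B are NOT disjoint.

Yes — A and B share the element(s) of A ∩ B = {14, 20}, so they are not disjoint


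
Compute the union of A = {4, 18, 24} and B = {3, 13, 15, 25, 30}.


A ∪ B = all elements in A or B (or both)
A = {4, 18, 24}
B = {3, 13, 15, 25, 30}
A ∪ B = {3, 4, 13, 15, 18, 24, 25, 30}

A ∪ B = {3, 4, 13, 15, 18, 24, 25, 30}


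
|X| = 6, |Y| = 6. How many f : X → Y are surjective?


n = |X| = 6, k = |Y| = 6. Surjections via inclusion-exclusion:
S(n,k) = Σ(-1)^i × C(k,i) × (k-i)^n, i=0 to k
i=0: (-1)^0×C(6,0)×6^6 = 46656
i=1: (-1)^1×C(6,1)×5^6 = -93750
i=2: (-1)^2×C(6,2)×4^6 = 61440
i=3: (-1)^3×C(6,3)×3^6 = -14580
i=4: (-1)^4×C(6,4)×2^6 = 960
i=5: (-1)^5×C(6,5)×1^6 = -6
i=6: (-1)^6×C(6,6)×0^6 = 0
Total = 720

Number of surjections = 720


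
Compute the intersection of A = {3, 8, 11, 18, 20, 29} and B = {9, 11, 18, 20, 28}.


A ∩ B = elements in both A and B
A = {3, 8, 11, 18, 20, 29}
B = {9, 11, 18, 20, 28}
A ∩ B = {11, 18, 20}

A ∩ B = {11, 18, 20}


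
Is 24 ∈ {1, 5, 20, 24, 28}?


A = {1, 5, 20, 24, 28}
Checking if 24 is in A
24 is in A → True

24 ∈ A


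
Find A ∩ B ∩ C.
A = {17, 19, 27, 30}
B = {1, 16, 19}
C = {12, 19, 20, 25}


A ∩ B = {19}
(A ∩ B) ∩ C = {19}

A ∩ B ∩ C = {19}


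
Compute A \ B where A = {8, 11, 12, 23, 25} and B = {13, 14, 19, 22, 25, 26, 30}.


A \ B = elements in A but not in B
A = {8, 11, 12, 23, 25}
B = {13, 14, 19, 22, 25, 26, 30}
Remove from A any elements in B
A \ B = {8, 11, 12, 23}

A \ B = {8, 11, 12, 23}


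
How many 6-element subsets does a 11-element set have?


C(n,k) = n! / (k!(n-k)!)
C(11,6) = 11! / (6!5!)
= 462

C(11,6) = 462


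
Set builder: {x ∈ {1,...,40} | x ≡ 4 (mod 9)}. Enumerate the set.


Checking each candidate:
Condition: x in {1,...,40} with x ≡ 4 (mod 9)
Result = {4, 13, 22, 31, 40}

{4, 13, 22, 31, 40}


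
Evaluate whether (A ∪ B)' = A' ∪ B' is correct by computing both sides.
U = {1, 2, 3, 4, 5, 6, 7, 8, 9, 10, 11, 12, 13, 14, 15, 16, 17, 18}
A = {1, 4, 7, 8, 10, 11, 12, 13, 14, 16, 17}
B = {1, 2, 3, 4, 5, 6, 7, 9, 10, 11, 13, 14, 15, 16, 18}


LHS: A ∪ B = {1, 2, 3, 4, 5, 6, 7, 8, 9, 10, 11, 12, 13, 14, 15, 16, 17, 18}
(A ∪ B)' = U \ (A ∪ B) = ∅
A' = {2, 3, 5, 6, 9, 15, 18}, B' = {8, 12, 17}
Claimed RHS: A' ∪ B' = {2, 3, 5, 6, 8, 9, 12, 15, 17, 18}
Identity is INVALID: LHS = ∅ but the RHS claimed here equals {2, 3, 5, 6, 8, 9, 12, 15, 17, 18}. The correct form is (A ∪ B)' = A' ∩ B'.

Identity is invalid: (A ∪ B)' = ∅ but A' ∪ B' = {2, 3, 5, 6, 8, 9, 12, 15, 17, 18}. The correct De Morgan law is (A ∪ B)' = A' ∩ B'.


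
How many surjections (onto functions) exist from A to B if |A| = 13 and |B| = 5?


n = |A| = 13, k = |B| = 5. Surjections via inclusion-exclusion:
S(n,k) = Σ(-1)^i × C(k,i) × (k-i)^n, i=0 to k
i=0: (-1)^0×C(5,0)×5^13 = 1220703125
i=1: (-1)^1×C(5,1)×4^13 = -335544320
i=2: (-1)^2×C(5,2)×3^13 = 15943230
i=3: (-1)^3×C(5,3)×2^13 = -81920
i=4: (-1)^4×C(5,4)×1^13 = 5
i=5: (-1)^5×C(5,5)×0^13 = 0
Total = 901020120

Number of surjections = 901020120


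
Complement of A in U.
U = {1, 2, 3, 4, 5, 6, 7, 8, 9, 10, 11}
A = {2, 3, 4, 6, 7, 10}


Aᶜ = U \ A = elements in U but not in A
U = {1, 2, 3, 4, 5, 6, 7, 8, 9, 10, 11}
A = {2, 3, 4, 6, 7, 10}
Aᶜ = {1, 5, 8, 9, 11}

Aᶜ = {1, 5, 8, 9, 11}


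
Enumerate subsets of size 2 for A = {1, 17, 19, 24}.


|A| = 4, so A has C(4,2) = 6 subsets of size 2.
Enumerate by choosing 2 elements from A at a time:
{1, 17}, {1, 19}, {1, 24}, {17, 19}, {17, 24}, {19, 24}

2-element subsets (6 total): {1, 17}, {1, 19}, {1, 24}, {17, 19}, {17, 24}, {19, 24}


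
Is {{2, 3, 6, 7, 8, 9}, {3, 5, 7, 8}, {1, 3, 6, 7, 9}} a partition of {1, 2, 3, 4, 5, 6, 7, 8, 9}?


A partition requires: (1) non-empty parts, (2) pairwise disjoint, (3) union = U
Parts: {2, 3, 6, 7, 8, 9}, {3, 5, 7, 8}, {1, 3, 6, 7, 9}
Union of parts: {1, 2, 3, 5, 6, 7, 8, 9}
U = {1, 2, 3, 4, 5, 6, 7, 8, 9}
All non-empty? True
Pairwise disjoint? False
Covers U? False

No, not a valid partition


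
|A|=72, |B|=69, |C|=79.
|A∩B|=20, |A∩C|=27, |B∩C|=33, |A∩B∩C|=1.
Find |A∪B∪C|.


|A∪B∪C| = |A|+|B|+|C| - |A∩B|-|A∩C|-|B∩C| + |A∩B∩C|
= 72+69+79 - 20-27-33 + 1
= 220 - 80 + 1
= 141

|A ∪ B ∪ C| = 141


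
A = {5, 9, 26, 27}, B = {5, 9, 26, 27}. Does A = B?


Two sets are equal iff they have exactly the same elements.
A = {5, 9, 26, 27}
B = {5, 9, 26, 27}
Same elements → A = B

Yes, A = B


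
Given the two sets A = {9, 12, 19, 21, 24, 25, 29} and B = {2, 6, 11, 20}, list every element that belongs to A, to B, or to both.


A ∪ B = all elements in A or B (or both)
A = {9, 12, 19, 21, 24, 25, 29}
B = {2, 6, 11, 20}
A ∪ B = {2, 6, 9, 11, 12, 19, 20, 21, 24, 25, 29}

A ∪ B = {2, 6, 9, 11, 12, 19, 20, 21, 24, 25, 29}
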